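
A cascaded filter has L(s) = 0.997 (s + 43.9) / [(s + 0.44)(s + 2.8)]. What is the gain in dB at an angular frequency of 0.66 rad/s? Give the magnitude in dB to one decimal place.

25.7 dB

|j0.66 + 43.9| = √(0.66² + 43.9²) = 43.9
|j0.66 + 0.44| = √(0.66² + 0.44²) = 0.7932
|j0.66 + 2.8| = √(0.66² + 2.8²) = 2.877
|L(j0.66)| = 0.997 × 43.9 / (0.7932 × 2.877) = 19.183
20 log₁₀(19.183) = 25.66 dB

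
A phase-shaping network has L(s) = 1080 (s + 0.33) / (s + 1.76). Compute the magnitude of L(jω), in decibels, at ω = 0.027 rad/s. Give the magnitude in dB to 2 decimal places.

46.16 dB

|j0.027 + 0.33| = √(0.027² + 0.33²) = 0.3311
|j0.027 + 1.76| = √(0.027² + 1.76²) = 1.76
|L(j0.027)| = 1080 × 0.3311 / 1.76 = 203.15
20 log₁₀(203.15) = 46.156 dB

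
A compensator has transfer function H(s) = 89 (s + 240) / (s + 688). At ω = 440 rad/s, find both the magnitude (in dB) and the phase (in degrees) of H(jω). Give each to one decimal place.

|j440 + 240| = √(440² + 240²) = 501.2
|j440 + 688| = √(440² + 688²) = 816.7
|H(j440)| = 89 × 501.2 / 816.7 = 54.62
20 log₁₀(54.62) = 34.75 dB
∠(j440 + 240) = arctan(440/240) = 61.39°
∠(j440 + 688) = arctan(440/688) = 32.60°
∠H(j440) = 61.39° − 32.60° = 28.79°

|H| = 34.7 dB, ∠H = 28.8°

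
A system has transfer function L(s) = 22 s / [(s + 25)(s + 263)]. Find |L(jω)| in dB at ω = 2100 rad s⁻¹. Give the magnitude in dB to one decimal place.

-39.7 dB

|j2100| = 2100
|j2100 + 25| = √(2100² + 25²) = 2100
|j2100 + 263| = √(2100² + 263²) = 2116
|L(j2100)| = 22 × 2100 / (2100 × 2116) = 0.010394
20 log₁₀(0.010394) = -39.66 dB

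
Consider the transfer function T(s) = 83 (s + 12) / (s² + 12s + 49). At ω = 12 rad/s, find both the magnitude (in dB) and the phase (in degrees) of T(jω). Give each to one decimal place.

|j12 + 12| = √(12² + 12²) = 16.97
|(j12)² + 12(j12) + 49| = |-95 + j144| = 172.5
|T(j12)| = 83 × 16.97 / 172.5 = 8.1649
20 log₁₀(8.1649) = 18.24 dB
∠(j12 + 12) = arctan(12/12) = 45.00°
∠[(j12)² + 12(j12) + 49] = ∠[-95 + j144] = 123.41°
∠T(j12) = 45.00° − 123.41° = -78.41°

|T| = 18.2 dB, ∠T = -78.4 deg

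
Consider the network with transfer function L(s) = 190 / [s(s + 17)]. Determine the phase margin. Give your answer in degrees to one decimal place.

60.3°

Gain crossover: |L(jω)| = 1 at ω ≈ 9.71 rad/s.
∠L(j9.71) = −90° − arctan(9.71/17) ≈ -119.72°
PM = 180° + (-119.72°) = 60.28°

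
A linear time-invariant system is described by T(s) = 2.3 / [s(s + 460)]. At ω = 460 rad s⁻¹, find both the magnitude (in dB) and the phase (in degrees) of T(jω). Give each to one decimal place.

|T| = -102.3 dB, ∠T = -135.0°

|j460 + 460| = √(460² + 460²) = 650.5
|j460| = 460
|T(j460)| = 2.3 / (650.5 × 460) = 7.6859e-06
20 log₁₀(7.6859e-06) = -102.29 dB
∠(j460 + 460) = arctan(460/460) = 45.00°
∠(j460) = 90.00°
∠T(j460) = − (45.00° + 90.00°) = -135.00°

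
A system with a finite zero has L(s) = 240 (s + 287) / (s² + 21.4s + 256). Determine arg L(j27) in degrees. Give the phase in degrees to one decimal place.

∠(j27 + 287) = arctan(27/287) = 5.37°
∠[(j27)² + 21.4(j27) + 256] = ∠[-473 + j577.8] = 129.30°
∠L(j27) = 5.37° − 129.30° = -123.93°

-123.9 deg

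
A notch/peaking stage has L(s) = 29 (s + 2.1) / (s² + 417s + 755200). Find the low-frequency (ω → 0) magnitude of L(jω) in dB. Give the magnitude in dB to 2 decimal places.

-81.87 dB

L(0) = 29 × 2.1 / 755200 = 8.0641e-05
20 log₁₀(8.0641e-05) = -81.869 dB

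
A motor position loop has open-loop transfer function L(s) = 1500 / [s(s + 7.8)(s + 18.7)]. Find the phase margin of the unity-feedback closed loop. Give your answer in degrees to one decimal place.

26.9°

Gain crossover: |L(jω)| = 1 at ω ≈ 7.11 rad/s.
∠L(j7.11) = −90° − arctan(7.11/7.8) − arctan(7.11/18.7) ≈ -153.14°
PM = 180° + (-153.14°) = 26.86°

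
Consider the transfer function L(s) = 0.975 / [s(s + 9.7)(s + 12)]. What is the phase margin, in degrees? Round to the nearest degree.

90°

Gain crossover: |L(jω)| = 1 at ω ≈ 0.00838 rad/sec.
∠L(j0.00838) = −90° − arctan(0.00838/9.7) − arctan(0.00838/12) ≈ -90.09°
PM = 180° + (-90.09°) = 89.91°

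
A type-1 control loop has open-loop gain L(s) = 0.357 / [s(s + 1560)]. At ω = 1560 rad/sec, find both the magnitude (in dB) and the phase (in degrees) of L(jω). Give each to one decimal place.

|j1560 + 1560| = √(1560² + 1560²) = 2206
|j1560| = 1560
|L(j1560)| = 0.357 / (2206 × 1560) = 1.0373e-07
20 log₁₀(1.0373e-07) = -139.68 dB
∠(j1560 + 1560) = arctan(1560/1560) = 45.00°
∠(j1560) = 90.00°
∠L(j1560) = − (45.00° + 90.00°) = -135.00°

|L| = -139.7 dB, ∠L = -135.0°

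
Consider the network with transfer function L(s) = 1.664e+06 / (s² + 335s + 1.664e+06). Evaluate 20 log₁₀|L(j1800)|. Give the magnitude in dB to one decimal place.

|(j1800)² + 335(j1800) + 1.664e+06| = |-1.576e+06 + j6.03e+05| = 1.687e+06
|L(j1800)| = 1.664e+06 / 1.687e+06 = 0.98612
20 log₁₀(0.98612) = -0.12 dB

-0.1 dB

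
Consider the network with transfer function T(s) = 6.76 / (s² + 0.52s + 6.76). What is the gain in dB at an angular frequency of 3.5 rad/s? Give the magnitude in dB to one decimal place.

1.4 dB

|(j3.5)² + 0.52(j3.5) + 6.76| = |-5.49 + j1.82| = 5.784
|T(j3.5)| = 6.76 / 5.784 = 1.1688
20 log₁₀(1.1688) = 1.35 dB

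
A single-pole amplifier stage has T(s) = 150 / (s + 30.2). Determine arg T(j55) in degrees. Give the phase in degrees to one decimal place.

∠(j55 + 30.2) = arctan(55/30.2) = 61.23°
∠T(j55) = −61.23° = -61.23°

-61.2°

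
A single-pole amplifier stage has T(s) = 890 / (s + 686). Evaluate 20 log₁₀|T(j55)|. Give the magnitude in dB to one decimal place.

2.2 dB

|j55 + 686| = √(55² + 686²) = 688.2
|T(j55)| = 890 / 688.2 = 1.2932
20 log₁₀(1.2932) = 2.23 dB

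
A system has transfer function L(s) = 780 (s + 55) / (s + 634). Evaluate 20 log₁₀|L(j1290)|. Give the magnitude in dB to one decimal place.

56.9 dB

|j1290 + 55| = √(1290² + 55²) = 1291
|j1290 + 634| = √(1290² + 634²) = 1437
|L(j1290)| = 780 × 1291 / 1437 = 700.66
20 log₁₀(700.66) = 56.91 dB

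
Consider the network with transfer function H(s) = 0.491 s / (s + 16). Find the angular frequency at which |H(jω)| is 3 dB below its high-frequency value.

For a single-pole high-pass, the −3 dB point is at the pole: ω = 16 rad/s.

16 rad/s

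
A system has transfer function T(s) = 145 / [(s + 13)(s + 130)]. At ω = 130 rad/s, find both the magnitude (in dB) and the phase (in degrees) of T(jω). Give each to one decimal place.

|T| = -44.4 dB, ∠T = -129.3 deg

|j130 + 13| = √(130² + 13²) = 130.6
|j130 + 130| = √(130² + 130²) = 183.8
|T(j130)| = 145 / (130.6 × 183.8) = 0.0060368
20 log₁₀(0.0060368) = -44.38 dB
∠(j130 + 13) = arctan(130/13) = 84.29°
∠(j130 + 130) = arctan(130/130) = 45.00°
∠T(j130) = − (84.29° + 45.00°) = -129.29°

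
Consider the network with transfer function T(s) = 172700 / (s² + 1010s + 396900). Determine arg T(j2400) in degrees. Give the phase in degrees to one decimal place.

-155.7 deg

∠[(j2400)² + 1010(j2400) + 396900] = ∠[-5.3631e+06 + j2.424e+06] = 155.68°
∠T(j2400) = −155.68° = -155.68°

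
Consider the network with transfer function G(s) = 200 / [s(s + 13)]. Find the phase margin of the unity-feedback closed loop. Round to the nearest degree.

48°

Gain crossover: |G(jω)| = 1 at ω ≈ 11.5 rad/sec.
∠G(j11.5) = −90° − arctan(11.5/13) ≈ -131.54°
PM = 180° + (-131.54°) = 48.46°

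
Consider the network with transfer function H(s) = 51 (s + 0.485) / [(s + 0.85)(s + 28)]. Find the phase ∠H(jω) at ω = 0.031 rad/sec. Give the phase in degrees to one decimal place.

∠(j0.031 + 0.485) = arctan(0.031/0.485) = 3.66°
∠(j0.031 + 0.85) = arctan(0.031/0.85) = 2.09°
∠(j0.031 + 28) = arctan(0.031/28) = 0.06°
∠H(j0.031) = 3.66° − (2.09° + 0.06°) = 1.51°

1.5°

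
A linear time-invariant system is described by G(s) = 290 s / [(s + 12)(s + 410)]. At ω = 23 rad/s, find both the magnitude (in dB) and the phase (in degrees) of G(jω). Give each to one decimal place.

|j23| = 23
|j23 + 12| = √(23² + 12²) = 25.94
|j23 + 410| = √(23² + 410²) = 410.6
|G(j23)| = 290 × 23 / (25.94 × 410.6) = 0.62611
20 log₁₀(0.62611) = -4.07 dB
∠(j23) = 90.00°
∠(j23 + 12) = arctan(23/12) = 62.45°
∠(j23 + 410) = arctan(23/410) = 3.21°
∠G(j23) = 90.00° − (62.45° + 3.21°) = 24.34°

|G| = -4.1 dB, ∠G = 24.3°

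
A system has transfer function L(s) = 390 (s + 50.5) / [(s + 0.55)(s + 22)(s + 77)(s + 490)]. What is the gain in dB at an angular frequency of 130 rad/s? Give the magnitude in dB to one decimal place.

-87.7 dB

|j130 + 50.5| = √(130² + 50.5²) = 139.5
|j130 + 0.55| = √(130² + 0.55²) = 130
|j130 + 22| = √(130² + 22²) = 131.8
|j130 + 77| = √(130² + 77²) = 151.1
|j130 + 490| = √(130² + 490²) = 507
|L(j130)| = 390 × 139.5 / (130 × 131.8 × 151.1 × 507) = 4.1428e-05
20 log₁₀(4.1428e-05) = -87.65 dB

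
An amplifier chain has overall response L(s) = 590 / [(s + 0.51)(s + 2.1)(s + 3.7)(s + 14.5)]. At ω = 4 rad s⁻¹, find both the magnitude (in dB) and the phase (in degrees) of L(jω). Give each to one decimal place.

|j4 + 0.51| = √(4² + 0.51²) = 4.032
|j4 + 2.1| = √(4² + 2.1²) = 4.518
|j4 + 3.7| = √(4² + 3.7²) = 5.449
|j4 + 14.5| = √(4² + 14.5²) = 15.04
|L(j4)| = 590 / (4.032 × 4.518 × 5.449 × 15.04) = 0.39516
20 log₁₀(0.39516) = -8.06 dB
∠(j4 + 0.51) = arctan(4/0.51) = 82.73°
∠(j4 + 2.1) = arctan(4/2.1) = 62.30°
∠(j4 + 3.7) = arctan(4/3.7) = 47.23°
∠(j4 + 14.5) = arctan(4/14.5) = 15.42°
∠L(j4) = − (82.73° + 62.30° + 47.23° + 15.42°) = -207.69°

|L| = -8.1 dB, ∠L = -207.7°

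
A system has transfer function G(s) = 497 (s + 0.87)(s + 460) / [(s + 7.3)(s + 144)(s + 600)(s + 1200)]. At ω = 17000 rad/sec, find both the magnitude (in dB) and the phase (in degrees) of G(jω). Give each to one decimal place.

|j17000 + 0.87| = √(17000² + 0.87²) = 1.7e+04
|j17000 + 460| = √(17000² + 460²) = 1.701e+04
|j17000 + 7.3| = √(17000² + 7.3²) = 1.7e+04
|j17000 + 144| = √(17000² + 144²) = 1.7e+04
|j17000 + 600| = √(17000² + 600²) = 1.701e+04
|j17000 + 1200| = √(17000² + 1200²) = 1.704e+04
|G(j17000)| = 497 × 1.7e+04 × 1.701e+04 / (1.7e+04 × 1.7e+04 × 1.701e+04 × 1.704e+04) = 1.715e-06
20 log₁₀(1.715e-06) = -115.31 dB
∠(j17000 + 0.87) = arctan(17000/0.87) = 90.00°
∠(j17000 + 460) = arctan(17000/460) = 88.45°
∠(j17000 + 7.3) = arctan(17000/7.3) = 89.98°
∠(j17000 + 144) = arctan(17000/144) = 89.51°
∠(j17000 + 600) = arctan(17000/600) = 87.98°
∠(j17000 + 1200) = arctan(17000/1200) = 85.96°
∠G(j17000) = 90.00° + 88.45° − (89.98° + 89.51° + 87.98° + 85.96°) = -174.98°

|G| = -115.3 dB, ∠G = -175.0°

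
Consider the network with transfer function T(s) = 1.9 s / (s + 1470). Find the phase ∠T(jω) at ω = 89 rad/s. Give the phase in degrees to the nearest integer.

87°

∠(j89) = 90.00°
∠(j89 + 1470) = arctan(89/1470) = 3.46°
∠T(j89) = 90.00° − 3.46° = 86.54°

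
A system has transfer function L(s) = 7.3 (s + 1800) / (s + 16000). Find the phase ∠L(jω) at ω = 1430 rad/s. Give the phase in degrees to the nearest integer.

∠(j1430 + 1800) = arctan(1430/1800) = 38.47°
∠(j1430 + 16000) = arctan(1430/16000) = 5.11°
∠L(j1430) = 38.47° − 5.11° = 33.36°

33°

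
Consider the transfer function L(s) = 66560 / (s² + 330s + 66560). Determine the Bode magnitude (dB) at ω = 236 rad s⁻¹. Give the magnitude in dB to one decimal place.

|(j236)² + 330(j236) + 66560| = |10864 + j77880| = 7.863e+04
|L(j236)| = 66560 / 7.863e+04 = 0.84645
20 log₁₀(0.84645) = -1.45 dB

-1.4 dB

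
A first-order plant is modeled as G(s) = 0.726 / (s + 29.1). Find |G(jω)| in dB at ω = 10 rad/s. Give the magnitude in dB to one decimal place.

-32.5 dB

|j10 + 29.1| = √(10² + 29.1²) = 30.77
|G(j10)| = 0.726 / 30.77 = 0.023594
20 log₁₀(0.023594) = -32.54 dB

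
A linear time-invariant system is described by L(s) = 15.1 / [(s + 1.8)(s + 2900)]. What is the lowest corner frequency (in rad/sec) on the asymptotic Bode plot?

Break frequencies occur at each pole and zero magnitude: 1.8 rad/sec, 2900 rad/sec.
The lowest is 1.8 rad/sec.

1.8 rad/sec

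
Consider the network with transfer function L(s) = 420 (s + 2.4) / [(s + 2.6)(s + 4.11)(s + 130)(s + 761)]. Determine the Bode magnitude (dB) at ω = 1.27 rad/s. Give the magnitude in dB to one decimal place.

|j1.27 + 2.4| = √(1.27² + 2.4²) = 2.715
|j1.27 + 2.6| = √(1.27² + 2.6²) = 2.894
|j1.27 + 4.11| = √(1.27² + 4.11²) = 4.302
|j1.27 + 130| = √(1.27² + 130²) = 130
|j1.27 + 761| = √(1.27² + 761²) = 761
|L(j1.27)| = 420 × 2.715 / (2.894 × 4.302 × 130 × 761) = 0.00092605
20 log₁₀(0.00092605) = -60.67 dB

-60.7 dB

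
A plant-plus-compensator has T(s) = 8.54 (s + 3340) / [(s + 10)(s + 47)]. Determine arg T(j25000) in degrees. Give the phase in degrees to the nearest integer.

∠(j25000 + 3340) = arctan(25000/3340) = 82.39°
∠(j25000 + 10) = arctan(25000/10) = 89.98°
∠(j25000 + 47) = arctan(25000/47) = 89.89°
∠T(j25000) = 82.39° − (89.98° + 89.89°) = -97.48°

-97°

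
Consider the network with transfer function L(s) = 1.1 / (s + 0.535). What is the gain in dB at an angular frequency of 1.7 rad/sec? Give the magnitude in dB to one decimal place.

-4.2 dB

|j1.7 + 0.535| = √(1.7² + 0.535²) = 1.782
|L(j1.7)| = 1.1 / 1.782 = 0.61722
20 log₁₀(0.61722) = -4.19 dB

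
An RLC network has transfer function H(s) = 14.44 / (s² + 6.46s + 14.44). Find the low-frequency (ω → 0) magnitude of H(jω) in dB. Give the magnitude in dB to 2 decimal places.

H(0) = 14.44 / 14.44 = 1
20 log₁₀(1) = 0.000 dB

0.00 dB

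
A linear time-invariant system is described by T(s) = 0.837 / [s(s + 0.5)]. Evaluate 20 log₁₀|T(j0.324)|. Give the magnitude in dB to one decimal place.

|j0.324 + 0.5| = √(0.324² + 0.5²) = 0.5958
|j0.324| = 0.324
|T(j0.324)| = 0.837 / (0.5958 × 0.324) = 4.3359
20 log₁₀(4.3359) = 12.74 dB

12.7 dB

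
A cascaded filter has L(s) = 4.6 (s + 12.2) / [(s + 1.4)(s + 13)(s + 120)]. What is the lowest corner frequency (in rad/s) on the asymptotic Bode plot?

Break frequencies occur at each pole and zero magnitude: 1.4 rad/s, 12.2 rad/s, 13 rad/s, 120 rad/s.
The lowest is 1.4 rad/s.

1.4 rad/s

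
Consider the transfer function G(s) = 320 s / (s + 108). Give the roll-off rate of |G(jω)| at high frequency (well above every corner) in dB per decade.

0 dB/decade

With 1 zero and 1 pole, the high-frequency asymptotic slope is 20 × (1 − 1) = 0 dB/decade.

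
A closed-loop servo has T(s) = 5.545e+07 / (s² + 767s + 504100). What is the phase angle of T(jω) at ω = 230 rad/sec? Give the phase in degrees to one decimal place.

∠[(j230)² + 767(j230) + 504100] = ∠[4.512e+05 + j1.7641e+05] = 21.35°
∠T(j230) = −21.35° = -21.35°

-21.4°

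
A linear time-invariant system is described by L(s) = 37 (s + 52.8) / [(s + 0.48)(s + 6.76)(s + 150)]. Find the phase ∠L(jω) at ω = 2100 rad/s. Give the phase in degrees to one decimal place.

∠(j2100 + 52.8) = arctan(2100/52.8) = 88.56°
∠(j2100 + 0.48) = arctan(2100/0.48) = 89.99°
∠(j2100 + 6.76) = arctan(2100/6.76) = 89.82°
∠(j2100 + 150) = arctan(2100/150) = 85.91°
∠L(j2100) = 88.56° − (89.99° + 89.82° + 85.91°) = -177.16°

-177.2 deg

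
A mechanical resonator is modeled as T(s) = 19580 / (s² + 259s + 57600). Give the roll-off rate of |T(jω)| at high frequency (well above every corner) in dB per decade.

With 0 zeros and 2 poles, the high-frequency asymptotic slope is 20 × (0 − 2) = -40 dB/decade.

-40 dB/decade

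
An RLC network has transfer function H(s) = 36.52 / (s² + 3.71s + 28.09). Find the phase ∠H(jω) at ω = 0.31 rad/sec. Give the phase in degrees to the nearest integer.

∠[(j0.31)² + 3.71(j0.31) + 28.09] = ∠[27.994 + j1.1501] = 2.35°
∠H(j0.31) = −2.35° = -2.35°

-2 deg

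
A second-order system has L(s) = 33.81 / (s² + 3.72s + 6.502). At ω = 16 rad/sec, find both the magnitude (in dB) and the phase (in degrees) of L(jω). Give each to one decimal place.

|(j16)² + 3.72(j16) + 6.502| = |-249.5 + j59.52| = 256.5
|L(j16)| = 33.81 / 256.5 = 0.13181
20 log₁₀(0.13181) = -17.60 dB
∠[(j16)² + 3.72(j16) + 6.502] = ∠[-249.5 + j59.52] = 166.58°
∠L(j16) = −166.58° = -166.58°

|L| = -17.6 dB, ∠L = -166.6 deg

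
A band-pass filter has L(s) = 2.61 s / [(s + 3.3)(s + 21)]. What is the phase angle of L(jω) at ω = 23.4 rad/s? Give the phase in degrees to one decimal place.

-40.1 deg

∠(j23.4) = 90.00°
∠(j23.4 + 3.3) = arctan(23.4/3.3) = 81.97°
∠(j23.4 + 21) = arctan(23.4/21) = 48.09°
∠L(j23.4) = 90.00° − (81.97° + 48.09°) = -40.07°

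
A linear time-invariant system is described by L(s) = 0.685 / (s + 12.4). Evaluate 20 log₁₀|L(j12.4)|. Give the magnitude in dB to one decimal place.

|j12.4 + 12.4| = √(12.4² + 12.4²) = 17.54
|L(j12.4)| = 0.685 / 17.54 = 0.039062
20 log₁₀(0.039062) = -28.16 dB

-28.2 dB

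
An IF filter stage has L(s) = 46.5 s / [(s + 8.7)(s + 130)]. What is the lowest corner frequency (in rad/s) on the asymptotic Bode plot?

Break frequencies occur at each pole and zero magnitude: 8.7 rad/s, 130 rad/s.
The lowest is 8.7 rad/s.

8.7 rad/s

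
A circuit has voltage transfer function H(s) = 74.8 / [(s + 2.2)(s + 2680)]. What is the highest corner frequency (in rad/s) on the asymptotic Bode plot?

2680 rad/s

Break frequencies occur at each pole and zero magnitude: 2.2 rad/s, 2680 rad/s.
The highest is 2680 rad/s.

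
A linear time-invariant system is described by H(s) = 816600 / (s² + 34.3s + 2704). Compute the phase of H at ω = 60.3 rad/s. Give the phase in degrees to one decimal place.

∠[(j60.3)² + 34.3(j60.3) + 2704] = ∠[-932.09 + j2068.3] = 114.26°
∠H(j60.3) = −114.26° = -114.26°

-114.3°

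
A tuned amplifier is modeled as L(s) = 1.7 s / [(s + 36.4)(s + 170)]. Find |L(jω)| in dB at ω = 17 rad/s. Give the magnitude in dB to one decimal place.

-47.5 dB

|j17| = 17
|j17 + 36.4| = √(17² + 36.4²) = 40.17
|j17 + 170| = √(17² + 170²) = 170.8
|L(j17)| = 1.7 × 17 / (40.17 × 170.8) = 0.0042106
20 log₁₀(0.0042106) = -47.51 dB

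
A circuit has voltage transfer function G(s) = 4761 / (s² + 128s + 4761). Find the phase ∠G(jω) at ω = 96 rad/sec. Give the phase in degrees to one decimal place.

∠[(j96)² + 128(j96) + 4761] = ∠[-4455 + j12288] = 109.93°
∠G(j96) = −109.93° = -109.93°

-109.9 deg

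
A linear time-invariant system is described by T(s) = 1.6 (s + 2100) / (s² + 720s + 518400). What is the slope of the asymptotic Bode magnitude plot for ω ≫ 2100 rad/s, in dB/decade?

-20 dB/decade

With 1 zero and 2 poles, the high-frequency asymptotic slope is 20 × (1 − 2) = -20 dB/decade.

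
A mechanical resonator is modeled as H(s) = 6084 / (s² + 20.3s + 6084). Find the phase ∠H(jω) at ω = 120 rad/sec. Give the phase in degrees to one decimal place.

-163.7 deg

∠[(j120)² + 20.3(j120) + 6084] = ∠[-8316 + j2436] = 163.67°
∠H(j120) = −163.67° = -163.67°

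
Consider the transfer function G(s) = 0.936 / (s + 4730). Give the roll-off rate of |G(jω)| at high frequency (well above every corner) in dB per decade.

-20 dB/decade

With 0 zeros and 1 pole, the high-frequency asymptotic slope is 20 × (0 − 1) = -20 dB/decade.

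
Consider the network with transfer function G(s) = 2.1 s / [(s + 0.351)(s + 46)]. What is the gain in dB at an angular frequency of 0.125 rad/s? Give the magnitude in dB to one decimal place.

-36.3 dB

|j0.125| = 0.125
|j0.125 + 0.351| = √(0.125² + 0.351²) = 0.3726
|j0.125 + 46| = √(0.125² + 46²) = 46
|G(j0.125)| = 2.1 × 0.125 / (0.3726 × 46) = 0.015316
20 log₁₀(0.015316) = -36.30 dB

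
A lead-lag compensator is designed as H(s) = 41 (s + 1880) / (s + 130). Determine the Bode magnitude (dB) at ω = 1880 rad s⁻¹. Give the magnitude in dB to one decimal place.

|j1880 + 1880| = √(1880² + 1880²) = 2659
|j1880 + 130| = √(1880² + 130²) = 1884
|H(j1880)| = 41 × 2659 / 1884 = 57.845
20 log₁₀(57.845) = 35.25 dB

35.2 dB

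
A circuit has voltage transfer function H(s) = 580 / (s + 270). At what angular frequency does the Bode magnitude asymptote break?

270 rad s⁻¹

The single real pole at s = −270 gives a corner at ω = 270 rad s⁻¹.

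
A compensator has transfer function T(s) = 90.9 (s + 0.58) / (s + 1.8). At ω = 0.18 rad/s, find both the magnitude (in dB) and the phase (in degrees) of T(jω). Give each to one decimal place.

|j0.18 + 0.58| = √(0.18² + 0.58²) = 0.6073
|j0.18 + 1.8| = √(0.18² + 1.8²) = 1.809
|T(j0.18)| = 90.9 × 0.6073 / 1.809 = 30.516
20 log₁₀(30.516) = 29.69 dB
∠(j0.18 + 0.58) = arctan(0.18/0.58) = 17.24°
∠(j0.18 + 1.8) = arctan(0.18/1.8) = 5.71°
∠T(j0.18) = 17.24° − 5.71° = 11.53°

|T| = 29.7 dB, ∠T = 11.5°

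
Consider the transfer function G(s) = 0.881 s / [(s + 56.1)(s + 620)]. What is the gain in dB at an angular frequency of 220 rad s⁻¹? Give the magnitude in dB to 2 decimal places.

|j220| = 220
|j220 + 56.1| = √(220² + 56.1²) = 227
|j220 + 620| = √(220² + 620²) = 657.9
|G(j220)| = 0.881 × 220 / (227 × 657.9) = 0.0012976
20 log₁₀(0.0012976) = -57.737 dB

-57.74 dB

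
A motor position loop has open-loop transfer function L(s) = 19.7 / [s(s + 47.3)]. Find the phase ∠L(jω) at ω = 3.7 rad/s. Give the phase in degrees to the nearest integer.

-94 deg

∠(j3.7 + 47.3) = arctan(3.7/47.3) = 4.47°
∠(j3.7) = 90.00°
∠L(j3.7) = − (4.47° + 90.00°) = -94.47°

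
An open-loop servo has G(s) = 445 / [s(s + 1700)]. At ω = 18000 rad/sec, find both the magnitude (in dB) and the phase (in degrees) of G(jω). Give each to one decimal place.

|j18000 + 1700| = √(18000² + 1700²) = 1.808e+04
|j18000| = 1.8e+04
|G(j18000)| = 445 / (1.808e+04 × 1.8e+04) = 1.3674e-06
20 log₁₀(1.3674e-06) = -117.28 dB
∠(j18000 + 1700) = arctan(18000/1700) = 84.60°
∠(j18000) = 90.00°
∠G(j18000) = − (84.60° + 90.00°) = -174.60°

|G| = -117.3 dB, ∠G = -174.6 deg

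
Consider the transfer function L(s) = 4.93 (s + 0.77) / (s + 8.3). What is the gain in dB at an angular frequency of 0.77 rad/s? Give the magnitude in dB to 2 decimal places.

-3.82 dB

|j0.77 + 0.77| = √(0.77² + 0.77²) = 1.089
|j0.77 + 8.3| = √(0.77² + 8.3²) = 8.336
|L(j0.77)| = 4.93 × 1.089 / 8.336 = 0.64404
20 log₁₀(0.64404) = -3.822 dB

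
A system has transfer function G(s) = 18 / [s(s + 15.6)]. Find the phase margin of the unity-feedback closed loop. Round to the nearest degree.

86°

Gain crossover: |G(jω)| = 1 at ω ≈ 1.15 rad/s.
∠G(j1.15) = −90° − arctan(1.15/15.6) ≈ -94.22°
PM = 180° + (-94.22°) = 85.78°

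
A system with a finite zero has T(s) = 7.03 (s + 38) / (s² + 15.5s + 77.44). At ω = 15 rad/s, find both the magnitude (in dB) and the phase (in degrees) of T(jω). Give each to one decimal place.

|T| = 0.4 dB, ∠T = -100.9°

|j15 + 38| = √(15² + 38²) = 40.85
|(j15)² + 15.5(j15) + 77.44| = |-147.56 + j232.5| = 275.4
|T(j15)| = 7.03 × 40.85 / 275.4 = 1.0429
20 log₁₀(1.0429) = 0.37 dB
∠(j15 + 38) = arctan(15/38) = 21.54°
∠[(j15)² + 15.5(j15) + 77.44] = ∠[-147.56 + j232.5] = 122.40°
∠T(j15) = 21.54° − 122.40° = -100.86°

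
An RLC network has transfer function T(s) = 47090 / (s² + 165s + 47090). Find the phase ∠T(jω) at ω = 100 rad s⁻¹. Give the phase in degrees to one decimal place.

-24.0°

∠[(j100)² + 165(j100) + 47090] = ∠[37090 + j16500] = 23.98°
∠T(j100) = −23.98° = -23.98°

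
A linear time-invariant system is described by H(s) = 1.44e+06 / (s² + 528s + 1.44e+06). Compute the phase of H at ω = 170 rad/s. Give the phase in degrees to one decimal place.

-3.6°

∠[(j170)² + 528(j170) + 1.44e+06] = ∠[1.4111e+06 + j89760] = 3.64°
∠H(j170) = −3.64° = -3.64°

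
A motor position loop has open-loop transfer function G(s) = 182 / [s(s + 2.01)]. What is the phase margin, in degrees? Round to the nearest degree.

Gain crossover: |G(jω)| = 1 at ω ≈ 13.4 rad/s.
∠G(j13.4) = −90° − arctan(13.4/2.01) ≈ -171.48°
PM = 180° + (-171.48°) = 8.52°

9°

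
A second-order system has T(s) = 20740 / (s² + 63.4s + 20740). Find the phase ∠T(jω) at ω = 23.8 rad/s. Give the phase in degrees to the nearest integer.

-4°

∠[(j23.8)² + 63.4(j23.8) + 20740] = ∠[20174 + j1508.9] = 4.28°
∠T(j23.8) = −4.28° = -4.28°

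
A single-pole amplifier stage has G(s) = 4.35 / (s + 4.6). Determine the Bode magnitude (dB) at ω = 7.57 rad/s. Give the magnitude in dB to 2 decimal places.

-6.18 dB

|j7.57 + 4.6| = √(7.57² + 4.6²) = 8.858
|G(j7.57)| = 4.35 / 8.858 = 0.49108
20 log₁₀(0.49108) = -6.177 dB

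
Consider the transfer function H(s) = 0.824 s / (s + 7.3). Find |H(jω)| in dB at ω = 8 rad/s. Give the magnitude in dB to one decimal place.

-4.3 dB

|j8| = 8
|j8 + 7.3| = √(8² + 7.3²) = 10.83
|H(j8)| = 0.824 × 8 / 10.83 = 0.60868
20 log₁₀(0.60868) = -4.31 dB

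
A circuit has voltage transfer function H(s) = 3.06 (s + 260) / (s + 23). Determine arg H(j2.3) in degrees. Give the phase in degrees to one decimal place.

-5.2 deg

∠(j2.3 + 260) = arctan(2.3/260) = 0.51°
∠(j2.3 + 23) = arctan(2.3/23) = 5.71°
∠H(j2.3) = 0.51° − 5.71° = -5.20°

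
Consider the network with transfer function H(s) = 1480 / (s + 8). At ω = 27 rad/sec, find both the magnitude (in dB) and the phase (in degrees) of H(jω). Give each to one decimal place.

|H| = 34.4 dB, ∠H = -73.5 deg

|j27 + 8| = √(27² + 8²) = 28.16
|H(j27)| = 1480 / 28.16 = 52.556
20 log₁₀(52.556) = 34.41 dB
∠(j27 + 8) = arctan(27/8) = 73.50°
∠H(j27) = −73.50° = -73.50°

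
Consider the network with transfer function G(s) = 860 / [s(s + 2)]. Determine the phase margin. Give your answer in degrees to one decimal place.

3.9°

Gain crossover: |G(jω)| = 1 at ω ≈ 29.3 rad/sec.
∠G(j29.3) = −90° − arctan(29.3/2) ≈ -176.09°
PM = 180° + (-176.09°) = 3.91°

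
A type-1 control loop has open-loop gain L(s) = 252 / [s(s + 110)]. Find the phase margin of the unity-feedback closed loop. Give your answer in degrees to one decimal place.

88.8°

Gain crossover: |L(jω)| = 1 at ω ≈ 2.29 rad/s.
∠L(j2.29) = −90° − arctan(2.29/110) ≈ -91.19°
PM = 180° + (-91.19°) = 88.81°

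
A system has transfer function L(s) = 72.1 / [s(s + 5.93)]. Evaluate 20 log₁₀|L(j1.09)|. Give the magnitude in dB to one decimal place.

20.8 dB

|j1.09 + 5.93| = √(1.09² + 5.93²) = 6.029
|j1.09| = 1.09
|L(j1.09)| = 72.1 / (6.029 × 1.09) = 10.971
20 log₁₀(10.971) = 20.80 dB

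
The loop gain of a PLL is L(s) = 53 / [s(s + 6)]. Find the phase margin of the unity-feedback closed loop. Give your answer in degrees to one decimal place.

Gain crossover: |L(jω)| = 1 at ω ≈ 6.16 rad s⁻¹.
∠L(j6.16) = −90° − arctan(6.16/6) ≈ -135.76°
PM = 180° + (-135.76°) = 44.24°

44.2°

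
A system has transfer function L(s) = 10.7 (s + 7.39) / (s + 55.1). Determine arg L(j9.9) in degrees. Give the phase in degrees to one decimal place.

∠(j9.9 + 7.39) = arctan(9.9/7.39) = 53.26°
∠(j9.9 + 55.1) = arctan(9.9/55.1) = 10.19°
∠L(j9.9) = 53.26° − 10.19° = 43.07°

43.1 deg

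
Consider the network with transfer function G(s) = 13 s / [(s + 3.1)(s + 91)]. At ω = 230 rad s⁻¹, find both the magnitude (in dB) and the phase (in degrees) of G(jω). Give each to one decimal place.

|G| = -25.6 dB, ∠G = -67.6°

|j230| = 230
|j230 + 3.1| = √(230² + 3.1²) = 230
|j230 + 91| = √(230² + 91²) = 247.3
|G(j230)| = 13 × 230 / (230 × 247.3) = 0.052553
20 log₁₀(0.052553) = -25.59 dB
∠(j230) = 90.00°
∠(j230 + 3.1) = arctan(230/3.1) = 89.23°
∠(j230 + 91) = arctan(230/91) = 68.41°
∠G(j230) = 90.00° − (89.23° + 68.41°) = -67.64°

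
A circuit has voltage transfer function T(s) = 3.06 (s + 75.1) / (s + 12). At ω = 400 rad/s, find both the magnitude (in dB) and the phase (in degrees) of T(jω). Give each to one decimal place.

|j400 + 75.1| = √(400² + 75.1²) = 407
|j400 + 12| = √(400² + 12²) = 400.2
|T(j400)| = 3.06 × 407 / 400.2 = 3.1121
20 log₁₀(3.1121) = 9.86 dB
∠(j400 + 75.1) = arctan(400/75.1) = 79.37°
∠(j400 + 12) = arctan(400/12) = 88.28°
∠T(j400) = 79.37° − 88.28° = -8.92°

|T| = 9.9 dB, ∠T = -8.9°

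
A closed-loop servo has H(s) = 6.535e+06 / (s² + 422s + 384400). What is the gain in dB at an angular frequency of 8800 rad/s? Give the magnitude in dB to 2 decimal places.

-21.44 dB

|(j8800)² + 422(j8800) + 384400| = |-7.7056e+07 + j3.7136e+06| = 7.715e+07
|H(j8800)| = 6.535e+06 / 7.715e+07 = 0.084711
20 log₁₀(0.084711) = -21.441 dB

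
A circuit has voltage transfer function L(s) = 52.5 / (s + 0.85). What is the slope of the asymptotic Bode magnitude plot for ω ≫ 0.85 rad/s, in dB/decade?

-20 dB/decade

With 0 zeros and 1 pole, the high-frequency asymptotic slope is 20 × (0 − 1) = -20 dB/decade.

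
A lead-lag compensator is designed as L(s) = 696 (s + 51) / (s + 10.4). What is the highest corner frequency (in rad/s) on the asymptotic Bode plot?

51 rad/s

Break frequencies occur at each pole and zero magnitude: 10.4 rad/s, 51 rad/s.
The highest is 51 rad/s.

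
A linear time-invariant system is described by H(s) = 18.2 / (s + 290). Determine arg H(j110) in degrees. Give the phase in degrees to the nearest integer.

-21°

∠(j110 + 290) = arctan(110/290) = 20.77°
∠H(j110) = −20.77° = -20.77°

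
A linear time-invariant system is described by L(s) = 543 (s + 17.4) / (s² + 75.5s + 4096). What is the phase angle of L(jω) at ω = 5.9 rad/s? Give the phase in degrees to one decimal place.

∠(j5.9 + 17.4) = arctan(5.9/17.4) = 18.73°
∠[(j5.9)² + 75.5(j5.9) + 4096] = ∠[4061.2 + j445.45] = 6.26°
∠L(j5.9) = 18.73° − 6.26° = 12.47°

12.5 deg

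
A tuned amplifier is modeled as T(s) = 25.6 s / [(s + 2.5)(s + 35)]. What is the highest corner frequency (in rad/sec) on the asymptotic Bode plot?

Break frequencies occur at each pole and zero magnitude: 2.5 rad/sec, 35 rad/sec.
The highest is 35 rad/sec.

35 rad/sec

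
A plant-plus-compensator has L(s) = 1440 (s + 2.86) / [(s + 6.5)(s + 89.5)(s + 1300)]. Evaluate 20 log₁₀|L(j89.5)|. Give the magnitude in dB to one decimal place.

|j89.5 + 2.86| = √(89.5² + 2.86²) = 89.55
|j89.5 + 6.5| = √(89.5² + 6.5²) = 89.74
|j89.5 + 89.5| = √(89.5² + 89.5²) = 126.6
|j89.5 + 1300| = √(89.5² + 1300²) = 1303
|L(j89.5)| = 1440 × 89.55 / (89.74 × 126.6 × 1303) = 0.0087123
20 log₁₀(0.0087123) = -41.20 dB

-41.2 dB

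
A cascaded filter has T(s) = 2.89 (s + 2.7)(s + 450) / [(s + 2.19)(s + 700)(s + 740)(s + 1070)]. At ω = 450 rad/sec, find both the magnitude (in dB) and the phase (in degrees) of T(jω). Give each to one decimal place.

|j450 + 2.7| = √(450² + 2.7²) = 450
|j450 + 450| = √(450² + 450²) = 636.4
|j450 + 2.19| = √(450² + 2.19²) = 450
|j450 + 700| = √(450² + 700²) = 832.2
|j450 + 740| = √(450² + 740²) = 866.1
|j450 + 1070| = √(450² + 1070²) = 1161
|T(j450)| = 2.89 × 450 × 636.4 / (450 × 832.2 × 866.1 × 1161) = 2.1984e-06
20 log₁₀(2.1984e-06) = -113.16 dB
∠(j450 + 2.7) = arctan(450/2.7) = 89.66°
∠(j450 + 450) = arctan(450/450) = 45.00°
∠(j450 + 2.19) = arctan(450/2.19) = 89.72°
∠(j450 + 700) = arctan(450/700) = 32.74°
∠(j450 + 740) = arctan(450/740) = 31.30°
∠(j450 + 1070) = arctan(450/1070) = 22.81°
∠T(j450) = 89.66° + 45.00° − (89.72° + 32.74° + 31.30° + 22.81°) = -41.91°

|T| = -113.2 dB, ∠T = -41.9 deg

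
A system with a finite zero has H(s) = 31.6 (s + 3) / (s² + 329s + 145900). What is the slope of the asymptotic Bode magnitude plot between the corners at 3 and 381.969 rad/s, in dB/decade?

In this band the factors already past their corner are: zero at 3; net slope = 20 dB/decade.

20 dB/decade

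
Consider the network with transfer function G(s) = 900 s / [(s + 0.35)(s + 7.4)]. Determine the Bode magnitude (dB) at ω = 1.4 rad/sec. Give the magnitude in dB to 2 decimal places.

|j1.4| = 1.4
|j1.4 + 0.35| = √(1.4² + 0.35²) = 1.443
|j1.4 + 7.4| = √(1.4² + 7.4²) = 7.531
|G(j1.4)| = 900 × 1.4 / (1.443 × 7.531) = 115.93
20 log₁₀(115.93) = 41.284 dB

41.28 dB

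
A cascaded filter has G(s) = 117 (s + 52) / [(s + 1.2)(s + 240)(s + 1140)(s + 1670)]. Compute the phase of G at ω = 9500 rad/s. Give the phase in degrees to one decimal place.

-252.0°

∠(j9500 + 52) = arctan(9500/52) = 89.69°
∠(j9500 + 1.2) = arctan(9500/1.2) = 89.99°
∠(j9500 + 240) = arctan(9500/240) = 88.55°
∠(j9500 + 1140) = arctan(9500/1140) = 83.16°
∠(j9500 + 1670) = arctan(9500/1670) = 80.03°
∠G(j9500) = 89.69° − (89.99° + 88.55° + 83.16° + 80.03°) = -252.05°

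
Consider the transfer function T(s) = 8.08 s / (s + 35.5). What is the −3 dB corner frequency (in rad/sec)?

For a single-pole high-pass, the −3 dB point is at the pole: ω = 35.5 rad/sec.

35.5 rad/sec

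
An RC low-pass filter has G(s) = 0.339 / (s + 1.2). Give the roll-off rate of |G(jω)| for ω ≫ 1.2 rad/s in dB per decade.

With 0 zeros and 1 pole, the high-frequency asymptotic slope is 20 × (0 − 1) = -20 dB/decade.

-20 dB/decade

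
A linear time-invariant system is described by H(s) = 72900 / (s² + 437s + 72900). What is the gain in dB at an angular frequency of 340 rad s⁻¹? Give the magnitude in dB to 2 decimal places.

|(j340)² + 437(j340) + 72900| = |-42700 + j1.4858e+05| = 1.546e+05
|H(j340)| = 72900 / 1.546e+05 = 0.47156
20 log₁₀(0.47156) = -6.529 dB

-6.53 dB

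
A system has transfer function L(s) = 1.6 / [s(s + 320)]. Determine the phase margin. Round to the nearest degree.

90°

Gain crossover: |L(jω)| = 1 at ω ≈ 0.005 rad/s.
∠L(j0.005) = −90° − arctan(0.005/320) ≈ -90.00°
PM = 180° + (-90.00°) = 90.00°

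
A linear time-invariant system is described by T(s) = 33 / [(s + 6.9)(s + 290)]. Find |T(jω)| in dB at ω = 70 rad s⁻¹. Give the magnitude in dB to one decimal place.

-56.1 dB

|j70 + 6.9| = √(70² + 6.9²) = 70.34
|j70 + 290| = √(70² + 290²) = 298.3
|T(j70)| = 33 / (70.34 × 298.3) = 0.0015726
20 log₁₀(0.0015726) = -56.07 dB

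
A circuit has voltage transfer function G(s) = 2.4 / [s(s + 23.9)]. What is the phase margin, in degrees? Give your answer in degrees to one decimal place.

Gain crossover: |G(jω)| = 1 at ω ≈ 0.1 rad/sec.
∠G(j0.1) = −90° − arctan(0.1/23.9) ≈ -90.24°
PM = 180° + (-90.24°) = 89.76°

89.8°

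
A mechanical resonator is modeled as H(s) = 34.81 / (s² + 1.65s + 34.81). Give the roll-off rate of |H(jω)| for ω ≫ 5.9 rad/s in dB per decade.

-40 dB/decade

With 0 zeros and 2 poles, the high-frequency asymptotic slope is 20 × (0 − 2) = -40 dB/decade.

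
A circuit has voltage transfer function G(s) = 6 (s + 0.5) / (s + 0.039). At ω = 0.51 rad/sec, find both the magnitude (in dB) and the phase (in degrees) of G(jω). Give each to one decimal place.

|j0.51 + 0.5| = √(0.51² + 0.5²) = 0.7142
|j0.51 + 0.039| = √(0.51² + 0.039²) = 0.5115
|G(j0.51)| = 6 × 0.7142 / 0.5115 = 8.378
20 log₁₀(8.378) = 18.46 dB
∠(j0.51 + 0.5) = arctan(0.51/0.5) = 45.57°
∠(j0.51 + 0.039) = arctan(0.51/0.039) = 85.63°
∠G(j0.51) = 45.57° − 85.63° = -40.06°

|G| = 18.5 dB, ∠G = -40.1°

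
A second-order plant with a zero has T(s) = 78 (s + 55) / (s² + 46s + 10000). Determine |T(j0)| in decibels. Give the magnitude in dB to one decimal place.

-7.4 dB

T(0) = 78 × 55 / 10000 = 0.429
20 log₁₀(0.429) = -7.35 dB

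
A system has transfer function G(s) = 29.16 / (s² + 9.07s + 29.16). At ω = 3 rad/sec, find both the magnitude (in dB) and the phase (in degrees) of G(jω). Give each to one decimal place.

|(j3)² + 9.07(j3) + 29.16| = |20.16 + j27.21| = 33.86
|G(j3)| = 29.16 / 33.86 = 0.86108
20 log₁₀(0.86108) = -1.30 dB
∠[(j3)² + 9.07(j3) + 29.16] = ∠[20.16 + j27.21] = 53.47°
∠G(j3) = −53.47° = -53.47°

|G| = -1.3 dB, ∠G = -53.5°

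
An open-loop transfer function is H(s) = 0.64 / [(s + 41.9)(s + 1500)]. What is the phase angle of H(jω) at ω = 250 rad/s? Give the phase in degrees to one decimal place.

-89.9°

∠(j250 + 41.9) = arctan(250/41.9) = 80.49°
∠(j250 + 1500) = arctan(250/1500) = 9.46°
∠H(j250) = − (80.49° + 9.46°) = -89.95°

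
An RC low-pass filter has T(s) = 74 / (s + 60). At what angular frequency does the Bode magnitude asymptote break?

The single real pole at s = −60 gives a corner at ω = 60 rad/s.

60 rad/s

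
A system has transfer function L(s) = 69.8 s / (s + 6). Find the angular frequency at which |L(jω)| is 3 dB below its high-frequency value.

For a single-pole high-pass, the −3 dB point is at the pole: ω = 6 rad/s.

6 rad/s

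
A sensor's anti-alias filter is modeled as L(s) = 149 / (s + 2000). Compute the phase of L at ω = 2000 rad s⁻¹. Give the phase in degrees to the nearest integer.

-45°

∠(j2000 + 2000) = arctan(2000/2000) = 45.00°
∠L(j2000) = −45.00° = -45.00°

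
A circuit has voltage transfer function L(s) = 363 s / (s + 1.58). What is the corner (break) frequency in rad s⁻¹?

The single real pole at s = −1.58 gives a corner at ω = 1.58 rad s⁻¹.

1.58 rad s⁻¹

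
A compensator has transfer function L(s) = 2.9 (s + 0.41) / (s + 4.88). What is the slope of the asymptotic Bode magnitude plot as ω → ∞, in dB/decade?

With 1 zero and 1 pole, the high-frequency asymptotic slope is 20 × (1 − 1) = 0 dB/decade.

0 dB/decade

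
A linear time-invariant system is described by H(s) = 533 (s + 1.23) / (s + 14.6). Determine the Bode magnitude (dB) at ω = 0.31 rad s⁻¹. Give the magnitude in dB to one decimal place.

|j0.31 + 1.23| = √(0.31² + 1.23²) = 1.268
|j0.31 + 14.6| = √(0.31² + 14.6²) = 14.6
|H(j0.31)| = 533 × 1.268 / 14.6 = 46.297
20 log₁₀(46.297) = 33.31 dB

33.3 dB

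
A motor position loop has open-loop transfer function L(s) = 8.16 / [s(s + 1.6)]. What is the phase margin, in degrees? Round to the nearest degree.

31°

Gain crossover: |L(jω)| = 1 at ω ≈ 2.64 rad/s.
∠L(j2.64) = −90° − arctan(2.64/1.6) ≈ -148.80°
PM = 180° + (-148.80°) = 31.20°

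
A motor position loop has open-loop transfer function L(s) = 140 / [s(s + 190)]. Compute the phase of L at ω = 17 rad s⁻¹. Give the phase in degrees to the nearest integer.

∠(j17 + 190) = arctan(17/190) = 5.11°
∠(j17) = 90.00°
∠L(j17) = − (5.11° + 90.00°) = -95.11°

-95°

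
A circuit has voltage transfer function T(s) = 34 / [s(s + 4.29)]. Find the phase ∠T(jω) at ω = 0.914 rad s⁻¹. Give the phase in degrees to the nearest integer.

-102°

∠(j0.914 + 4.29) = arctan(0.914/4.29) = 12.03°
∠(j0.914) = 90.00°
∠T(j0.914) = − (12.03° + 90.00°) = -102.03°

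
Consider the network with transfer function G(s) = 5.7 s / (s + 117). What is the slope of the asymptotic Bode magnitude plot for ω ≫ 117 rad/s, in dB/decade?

0 dB/decade

With 1 zero and 1 pole, the high-frequency asymptotic slope is 20 × (1 − 1) = 0 dB/decade.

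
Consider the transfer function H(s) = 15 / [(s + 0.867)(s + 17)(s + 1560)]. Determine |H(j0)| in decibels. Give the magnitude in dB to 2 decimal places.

-63.71 dB

H(0) = 15 / (0.867 × 17 × 1560) = 0.00065238
20 log₁₀(0.00065238) = -63.710 dB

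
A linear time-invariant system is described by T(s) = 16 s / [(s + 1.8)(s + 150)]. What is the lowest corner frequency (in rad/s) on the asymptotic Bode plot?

1.8 rad/s

Break frequencies occur at each pole and zero magnitude: 1.8 rad/s, 150 rad/s.
The lowest is 1.8 rad/s.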